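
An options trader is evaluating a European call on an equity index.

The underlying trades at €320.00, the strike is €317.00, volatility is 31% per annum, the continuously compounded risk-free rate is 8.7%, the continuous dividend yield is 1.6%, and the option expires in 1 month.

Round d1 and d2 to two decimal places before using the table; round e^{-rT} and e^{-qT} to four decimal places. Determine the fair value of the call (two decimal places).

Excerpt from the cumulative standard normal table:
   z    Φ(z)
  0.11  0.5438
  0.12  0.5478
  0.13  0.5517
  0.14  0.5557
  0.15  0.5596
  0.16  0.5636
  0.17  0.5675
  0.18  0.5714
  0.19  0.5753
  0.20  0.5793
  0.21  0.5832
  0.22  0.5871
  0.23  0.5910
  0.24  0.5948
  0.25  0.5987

€14.00

T = 0.08333;  σ√T = 0.0895
d₁ = [ln(320/317) + (0.087 − 0.016 + 0.31²/2)·0.08333] / 0.0895 = [0.0094 + 0.0099] / 0.0895 = 0.2161 which rounds to 0.22
d₂ = d₁ − σ√T = 0.2161 − 0.0895 = 0.1266 which rounds to 0.13
exp(−qT) = exp(−0.016·0.08333) = 0.9987;  exp(−rT) = exp(−0.087·0.08333) = 0.9928
N(d₁) = N(0.22) = 0.5871;  N(d₂) = N(0.13) = 0.5517
C = 320·0.9987·0.5871 − 317·0.9928·0.5517 = 187.6278 − 173.6297 = 13.9981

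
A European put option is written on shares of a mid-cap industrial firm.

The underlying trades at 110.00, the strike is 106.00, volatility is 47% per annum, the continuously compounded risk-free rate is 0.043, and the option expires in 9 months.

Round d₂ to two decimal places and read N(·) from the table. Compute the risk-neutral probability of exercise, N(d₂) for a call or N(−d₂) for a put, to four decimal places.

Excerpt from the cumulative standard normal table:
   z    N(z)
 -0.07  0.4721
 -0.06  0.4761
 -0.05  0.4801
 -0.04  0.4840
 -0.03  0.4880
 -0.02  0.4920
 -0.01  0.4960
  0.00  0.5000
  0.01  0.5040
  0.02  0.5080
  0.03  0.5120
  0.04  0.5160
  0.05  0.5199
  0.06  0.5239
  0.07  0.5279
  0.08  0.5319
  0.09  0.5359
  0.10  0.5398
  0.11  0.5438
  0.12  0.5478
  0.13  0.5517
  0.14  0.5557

T = 0.75;  σ√T = 0.4070
d₁ = [ln(110/106) + (0.043 + 0.47²/2)·0.75] / 0.4070 = [0.0370 + 0.1151] / 0.4070 = 0.3738 ⇒ 0.37
d₂ = d₁ − σ√T = 0.3738 − 0.4070 = -0.0333 ⇒ -0.03
Risk-neutral Pr[S_T < K] = N(−d₂) = N(0.03) = 0.5120

0.5120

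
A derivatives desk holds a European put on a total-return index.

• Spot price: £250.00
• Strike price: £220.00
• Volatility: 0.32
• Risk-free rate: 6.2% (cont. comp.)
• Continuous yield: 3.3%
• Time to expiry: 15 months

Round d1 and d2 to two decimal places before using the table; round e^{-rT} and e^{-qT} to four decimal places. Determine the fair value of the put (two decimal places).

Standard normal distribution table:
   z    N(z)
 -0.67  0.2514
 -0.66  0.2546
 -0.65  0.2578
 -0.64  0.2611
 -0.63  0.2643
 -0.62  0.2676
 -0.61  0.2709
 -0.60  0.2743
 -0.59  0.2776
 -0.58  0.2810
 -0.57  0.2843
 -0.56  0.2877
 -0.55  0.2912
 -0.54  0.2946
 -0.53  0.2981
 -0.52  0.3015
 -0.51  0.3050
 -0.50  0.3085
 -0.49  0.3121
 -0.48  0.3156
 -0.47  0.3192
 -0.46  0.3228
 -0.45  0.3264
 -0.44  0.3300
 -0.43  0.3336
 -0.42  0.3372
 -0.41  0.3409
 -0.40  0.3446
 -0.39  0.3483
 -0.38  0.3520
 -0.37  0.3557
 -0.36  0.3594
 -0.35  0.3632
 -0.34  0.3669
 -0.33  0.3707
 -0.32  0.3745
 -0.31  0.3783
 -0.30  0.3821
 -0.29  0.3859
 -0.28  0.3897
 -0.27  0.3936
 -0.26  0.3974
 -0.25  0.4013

£16.70

T = 1.25;  σ√T = 0.3578
d₁ = [ln(250/220) + (0.062 − 0.033 + 0.32²/2)·1.25] / 0.3578 = [0.1278 + 0.1002] / 0.3578 = 0.6375 → 0.64
d₂ = d₁ − σ√T = 0.6375 − 0.3578 = 0.2797 → 0.28
exp(−qT) = exp(−0.033·1.25) = 0.9596;  exp(−rT) = exp(−0.062·1.25) = 0.9254
N(−d₂) = N(-0.28) = 0.3897;  N(−d₁) = N(-0.64) = 0.2611
P = 220·0.9254·0.3897 − 250·0.9596·0.2611 = 79.3382 − 62.6379 = 16.7004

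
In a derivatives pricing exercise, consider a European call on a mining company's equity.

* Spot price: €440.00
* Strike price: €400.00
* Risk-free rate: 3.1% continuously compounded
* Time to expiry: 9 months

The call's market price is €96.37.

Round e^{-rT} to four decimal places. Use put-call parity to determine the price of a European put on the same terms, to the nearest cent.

€47.17

exp(−rT) = exp(−0.031·0.75) = 0.9770
Put-call parity: C − P = S − K·e^(−rT) = 440 − 400·0.9770 = 440 − 390.8000 = 49.2000
P = C − (C − P) = 96.37 − (49.2000) = 47.1700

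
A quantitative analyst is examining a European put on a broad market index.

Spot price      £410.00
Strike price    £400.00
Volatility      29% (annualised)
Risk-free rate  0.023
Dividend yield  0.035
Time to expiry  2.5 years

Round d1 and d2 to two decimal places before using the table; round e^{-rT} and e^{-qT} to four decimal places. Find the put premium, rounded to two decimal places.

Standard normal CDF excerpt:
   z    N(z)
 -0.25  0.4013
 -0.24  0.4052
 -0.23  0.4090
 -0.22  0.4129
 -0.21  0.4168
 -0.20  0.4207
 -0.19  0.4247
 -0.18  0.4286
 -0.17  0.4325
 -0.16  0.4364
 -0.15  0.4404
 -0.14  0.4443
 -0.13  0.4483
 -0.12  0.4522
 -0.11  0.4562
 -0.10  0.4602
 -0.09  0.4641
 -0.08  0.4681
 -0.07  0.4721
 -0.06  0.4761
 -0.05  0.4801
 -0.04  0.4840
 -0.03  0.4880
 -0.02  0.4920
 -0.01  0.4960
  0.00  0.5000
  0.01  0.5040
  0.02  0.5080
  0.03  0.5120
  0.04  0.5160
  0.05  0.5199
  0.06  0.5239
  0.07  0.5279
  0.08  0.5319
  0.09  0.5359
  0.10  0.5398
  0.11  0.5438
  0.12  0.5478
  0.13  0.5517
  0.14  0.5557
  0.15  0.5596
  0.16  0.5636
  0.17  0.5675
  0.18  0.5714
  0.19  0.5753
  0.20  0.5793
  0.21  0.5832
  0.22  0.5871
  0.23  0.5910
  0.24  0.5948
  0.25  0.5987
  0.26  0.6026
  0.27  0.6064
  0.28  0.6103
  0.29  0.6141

T = 2.5;  σ√T = 0.4585
d₁ = [ln(410/400) + (0.023 − 0.035 + 0.29²/2)·2.5] / 0.4585 = [0.0247 + 0.0751] / 0.4585 = 0.2177 → 0.22
d₂ = d₁ − σ√T = 0.2177 − 0.4585 = -0.2408 → -0.24
exp(−qT) = exp(−0.035·2.5) = 0.9162;  exp(−rT) = exp(−0.023·2.5) = 0.9441
N(−d₂) = N(0.24) = 0.5948;  N(−d₁) = N(-0.22) = 0.4129
P = 400·0.9441·0.5948 − 410·0.9162·0.4129 = 224.6203 − 155.1026 = 69.5177

£69.52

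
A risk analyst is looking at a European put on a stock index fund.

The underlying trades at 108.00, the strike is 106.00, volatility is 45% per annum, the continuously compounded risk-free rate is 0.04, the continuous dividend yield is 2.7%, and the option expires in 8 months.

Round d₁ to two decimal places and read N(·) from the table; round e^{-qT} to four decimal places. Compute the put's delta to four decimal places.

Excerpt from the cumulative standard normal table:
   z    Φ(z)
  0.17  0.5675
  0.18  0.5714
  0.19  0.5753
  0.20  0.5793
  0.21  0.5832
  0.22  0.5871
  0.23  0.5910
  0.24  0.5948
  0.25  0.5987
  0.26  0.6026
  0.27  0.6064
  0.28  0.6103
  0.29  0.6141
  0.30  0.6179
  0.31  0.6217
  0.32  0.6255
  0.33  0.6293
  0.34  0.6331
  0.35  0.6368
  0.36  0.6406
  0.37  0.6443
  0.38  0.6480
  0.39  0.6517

-0.3903

σ√T = 0.45 × 0.8165 = 0.3674
d₁ = [ln(108/106) + (0.04 − 0.027 + 0.45²/2)·0.6667] / 0.3674 = [0.0187 + 0.0762] / 0.3674 = 0.2582 which rounds to 0.26
N(d₁) = N(0.26) = 0.6026
Δ_put = e^(−qT)·(N(d₁) − 1) = 0.9822·(0.6026 − 1) = -0.3903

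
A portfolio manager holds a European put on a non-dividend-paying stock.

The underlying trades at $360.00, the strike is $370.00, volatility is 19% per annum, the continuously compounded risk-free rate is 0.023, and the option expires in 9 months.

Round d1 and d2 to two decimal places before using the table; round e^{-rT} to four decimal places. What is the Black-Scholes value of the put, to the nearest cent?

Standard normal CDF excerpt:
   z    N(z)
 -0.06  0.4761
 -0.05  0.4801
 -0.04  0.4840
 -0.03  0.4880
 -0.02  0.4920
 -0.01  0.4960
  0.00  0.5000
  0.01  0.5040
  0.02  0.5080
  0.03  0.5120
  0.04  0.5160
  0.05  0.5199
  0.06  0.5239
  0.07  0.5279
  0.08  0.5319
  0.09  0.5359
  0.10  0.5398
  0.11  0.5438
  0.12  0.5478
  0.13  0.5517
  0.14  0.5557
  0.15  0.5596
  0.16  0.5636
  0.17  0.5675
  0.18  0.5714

$24.97

σ√T = 0.19·√0.75 = 0.1645
d₁ = [ln(360/370) + (0.023 + ½·0.19²)·0.75] / (σ√T) = (-0.0274 + 0.0308) / 0.1645 = 0.0206 → 0.02
d₂ = 0.0206 − 0.1645 = -0.1440 → -0.14
exp(−rT) = exp(−0.023·0.75) = 0.9829
P = 370·0.9829·N(0.14) − 360·N(-0.02) = 370·0.9829·0.5557 − 360·0.4920 = 202.0931 − 177.1200 = 24.9731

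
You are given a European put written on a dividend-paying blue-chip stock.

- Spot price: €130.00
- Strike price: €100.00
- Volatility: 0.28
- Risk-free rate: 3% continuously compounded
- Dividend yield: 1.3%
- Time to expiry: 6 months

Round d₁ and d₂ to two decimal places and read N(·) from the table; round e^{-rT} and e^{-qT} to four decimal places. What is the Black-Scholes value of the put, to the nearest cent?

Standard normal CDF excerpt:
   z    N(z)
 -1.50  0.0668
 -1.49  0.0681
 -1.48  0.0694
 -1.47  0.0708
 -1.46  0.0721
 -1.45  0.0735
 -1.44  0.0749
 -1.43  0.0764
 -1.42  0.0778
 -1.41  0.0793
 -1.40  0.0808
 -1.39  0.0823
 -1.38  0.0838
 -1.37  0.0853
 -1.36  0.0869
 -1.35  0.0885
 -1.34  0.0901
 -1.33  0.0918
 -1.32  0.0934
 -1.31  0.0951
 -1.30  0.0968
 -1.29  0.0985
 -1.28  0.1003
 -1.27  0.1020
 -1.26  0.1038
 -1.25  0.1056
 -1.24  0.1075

€0.90

σ√T = 0.28 × 0.7071 = 0.1980
ln(S/K) + (r − q + σ²/2)T = ln(130/100) + (0.03 − 0.013 + 0.28²/2)·0.5 = 0.2624 + 0.0281 = 0.2905
d₁ = 0.2905 / 0.1980 = 1.4671 ⇒ 1.47
d₂ = d₁ − σ√T = 1.4671 − 0.1980 = 1.2691 ⇒ 1.27
exp(−qT) = exp(−0.013·0.5) = 0.9935;  exp(−rT) = exp(−0.03·0.5) = 0.9851
N(−d₂) = N(-1.27) = 0.1020;  N(−d₁) = N(-1.47) = 0.0708
P = 100·0.9851·0.1020 − 130·0.9935·0.0708 = 10.0480 − 9.1442 = 0.9038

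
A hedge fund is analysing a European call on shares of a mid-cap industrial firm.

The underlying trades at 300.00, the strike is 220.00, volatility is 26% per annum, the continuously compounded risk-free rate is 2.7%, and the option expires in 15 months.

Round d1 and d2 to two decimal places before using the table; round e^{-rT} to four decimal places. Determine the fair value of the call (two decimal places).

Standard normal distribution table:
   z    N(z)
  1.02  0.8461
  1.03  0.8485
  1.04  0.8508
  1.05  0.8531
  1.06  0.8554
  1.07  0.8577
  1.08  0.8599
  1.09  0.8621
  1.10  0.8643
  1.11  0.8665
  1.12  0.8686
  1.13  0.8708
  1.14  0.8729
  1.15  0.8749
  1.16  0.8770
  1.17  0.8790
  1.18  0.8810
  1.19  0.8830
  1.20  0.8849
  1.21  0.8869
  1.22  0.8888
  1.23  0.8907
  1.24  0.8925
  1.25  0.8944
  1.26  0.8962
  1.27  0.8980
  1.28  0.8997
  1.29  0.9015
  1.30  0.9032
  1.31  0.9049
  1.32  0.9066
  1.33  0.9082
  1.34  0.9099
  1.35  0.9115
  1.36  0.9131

91.50

σ√T = 0.26·√1.25 = 0.2907
ln(S/K) + (r + σ²/2)T = ln(300/220) + (0.027 + 0.26²/2)·1.25 = 0.3102 + 0.0760 = 0.3862
d₁ = 0.3862 / 0.2907 = 1.3284 ⇒ 1.33
d₂ = d₁ − σ√T = 1.3284 − 0.2907 = 1.0377 ⇒ 1.04
exp(−rT) = exp(−0.027·1.25) = 0.9668
N(d₁) = N(1.33) = 0.9082;  N(d₂) = N(1.04) = 0.8508
C = 300·0.9082 − 220·0.9668·0.8508 = 272.4600 − 180.9618 = 91.4982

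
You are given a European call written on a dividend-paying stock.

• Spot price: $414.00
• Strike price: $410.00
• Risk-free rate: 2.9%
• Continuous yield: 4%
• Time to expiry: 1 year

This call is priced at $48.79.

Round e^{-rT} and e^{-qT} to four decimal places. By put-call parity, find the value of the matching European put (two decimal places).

$49.29

e^(−qT) = e^(−0.04·1) = 0.9608;  e^(−rT) = e^(−0.029·1) = 0.9714
Put-call parity: C − P = S·e^(−qT) − K·e^(−rT) = 414·0.9608 − 410·0.9714 = 397.7712 − 398.2740 = -0.5028
P = C − (C − P) = 48.79 − (-0.5028) = 49.2928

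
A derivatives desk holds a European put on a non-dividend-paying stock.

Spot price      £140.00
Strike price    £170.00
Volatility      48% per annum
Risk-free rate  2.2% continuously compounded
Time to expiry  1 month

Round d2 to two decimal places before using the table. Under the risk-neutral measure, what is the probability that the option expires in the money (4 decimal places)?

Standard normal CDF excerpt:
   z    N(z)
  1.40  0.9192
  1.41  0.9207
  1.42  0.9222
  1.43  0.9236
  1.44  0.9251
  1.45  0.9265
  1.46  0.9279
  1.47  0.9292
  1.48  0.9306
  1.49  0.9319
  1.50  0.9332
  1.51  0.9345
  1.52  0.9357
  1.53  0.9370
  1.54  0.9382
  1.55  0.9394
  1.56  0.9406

T = 0.08333;  σ√T = 0.1386
d₁ = [ln(140/170) + (0.022 + ½·0.48²)·0.08333] / (σ√T) = (-0.1942 + 0.0114) / 0.1386 = -1.3187 ⇒ -1.32
d₂ = -1.3187 − 0.1386 = -1.4573 ⇒ -1.46
Pr(exercise) under Q = N(−d₂) = N(1.46) = 0.9279

0.9279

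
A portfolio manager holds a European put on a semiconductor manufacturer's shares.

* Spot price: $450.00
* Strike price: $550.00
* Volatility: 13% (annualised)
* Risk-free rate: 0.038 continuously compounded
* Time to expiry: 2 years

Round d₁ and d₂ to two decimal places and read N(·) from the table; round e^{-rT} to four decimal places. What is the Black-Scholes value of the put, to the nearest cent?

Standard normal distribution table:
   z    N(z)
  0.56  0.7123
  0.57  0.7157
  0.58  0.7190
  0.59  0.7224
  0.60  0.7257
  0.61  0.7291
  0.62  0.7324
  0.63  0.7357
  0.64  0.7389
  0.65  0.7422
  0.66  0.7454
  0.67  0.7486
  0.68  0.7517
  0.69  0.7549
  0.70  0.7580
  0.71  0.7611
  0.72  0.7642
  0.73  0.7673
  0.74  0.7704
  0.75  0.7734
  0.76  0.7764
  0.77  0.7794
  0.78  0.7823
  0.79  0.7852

$72.21

σ√T = 0.13 × 1.4142 = 0.1838
ln(S/K) + (r + σ²/2)T = ln(450/550) + (0.038 + 0.13²/2)·2 = -0.2007 + 0.0929 = -0.1078
d₁ = -0.1078 / 0.1838 = -0.5862 → -0.59
d₂ = d₁ − σ√T = -0.5862 − 0.1838 = -0.7700 → -0.77
e^(−rT) = e^(−0.038·2) = 0.9268
P = 550·0.9268·N(0.77) − 450·N(0.59) = 550·0.9268·0.7794 − 450·0.7224 = 397.2914 − 325.0800 = 72.2114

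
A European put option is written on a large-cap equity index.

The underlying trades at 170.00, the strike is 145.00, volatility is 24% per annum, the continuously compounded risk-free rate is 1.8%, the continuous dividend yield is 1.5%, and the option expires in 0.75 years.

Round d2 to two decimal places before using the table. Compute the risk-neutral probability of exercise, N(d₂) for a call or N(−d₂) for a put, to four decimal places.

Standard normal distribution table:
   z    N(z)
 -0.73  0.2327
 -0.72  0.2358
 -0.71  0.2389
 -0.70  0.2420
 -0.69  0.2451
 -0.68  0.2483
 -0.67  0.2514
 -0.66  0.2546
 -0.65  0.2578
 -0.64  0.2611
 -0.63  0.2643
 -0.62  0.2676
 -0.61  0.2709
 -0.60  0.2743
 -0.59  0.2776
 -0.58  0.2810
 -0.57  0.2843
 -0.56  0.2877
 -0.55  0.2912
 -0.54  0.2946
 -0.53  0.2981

0.2514

σ√T = 0.24·√0.75 = 0.2078
d₁ = [ln(170/145) + (0.018 − 0.015 + 0.24²/2)·0.75] / 0.2078 = [0.1591 + 0.0238] / 0.2078 = 0.8800 ⇒ 0.88
d₂ = d₁ − σ√T = 0.8800 − 0.2078 = 0.6722 ⇒ 0.67
Risk-neutral Pr[S_T < K] = N(−d₂) = N(-0.67) = 0.2514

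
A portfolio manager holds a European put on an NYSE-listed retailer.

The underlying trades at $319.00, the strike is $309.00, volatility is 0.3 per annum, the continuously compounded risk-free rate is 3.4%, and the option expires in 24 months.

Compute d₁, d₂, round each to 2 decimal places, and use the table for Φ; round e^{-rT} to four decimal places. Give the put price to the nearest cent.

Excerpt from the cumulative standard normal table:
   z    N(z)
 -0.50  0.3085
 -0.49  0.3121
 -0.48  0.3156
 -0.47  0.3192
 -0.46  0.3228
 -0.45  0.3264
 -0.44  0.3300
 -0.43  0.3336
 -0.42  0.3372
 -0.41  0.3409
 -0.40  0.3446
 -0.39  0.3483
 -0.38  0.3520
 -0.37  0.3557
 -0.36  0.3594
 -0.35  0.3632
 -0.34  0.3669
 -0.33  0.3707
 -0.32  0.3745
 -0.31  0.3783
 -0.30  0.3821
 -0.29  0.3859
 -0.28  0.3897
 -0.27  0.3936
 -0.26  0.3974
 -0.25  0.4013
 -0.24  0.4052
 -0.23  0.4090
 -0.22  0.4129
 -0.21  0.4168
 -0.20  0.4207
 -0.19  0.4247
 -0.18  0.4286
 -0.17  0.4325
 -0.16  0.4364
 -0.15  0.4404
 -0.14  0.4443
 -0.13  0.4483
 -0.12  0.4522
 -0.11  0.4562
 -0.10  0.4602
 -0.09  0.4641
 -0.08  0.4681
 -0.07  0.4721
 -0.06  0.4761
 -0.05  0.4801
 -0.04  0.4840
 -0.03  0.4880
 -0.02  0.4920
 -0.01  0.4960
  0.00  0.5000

T = 2;  σ√T = 0.4243
ln(S/K) + (r + σ²/2)T = ln(319/309) + (0.034 + 0.3²/2)·2 = 0.0318 + 0.1580 = 0.1898
d₁ = 0.1898 / 0.4243 = 0.4475 → 0.45
d₂ = d₁ − σ√T = 0.4475 − 0.4243 = 0.0232 → 0.02
exp(−rT) = exp(−0.034·2) = 0.9343
N(−d₂) = N(-0.02) = 0.4920;  N(−d₁) = N(-0.45) = 0.3264
P = 309·0.9343·0.4920 − 319·0.3264 = 142.0398 − 104.1216 = 37.9182

$37.92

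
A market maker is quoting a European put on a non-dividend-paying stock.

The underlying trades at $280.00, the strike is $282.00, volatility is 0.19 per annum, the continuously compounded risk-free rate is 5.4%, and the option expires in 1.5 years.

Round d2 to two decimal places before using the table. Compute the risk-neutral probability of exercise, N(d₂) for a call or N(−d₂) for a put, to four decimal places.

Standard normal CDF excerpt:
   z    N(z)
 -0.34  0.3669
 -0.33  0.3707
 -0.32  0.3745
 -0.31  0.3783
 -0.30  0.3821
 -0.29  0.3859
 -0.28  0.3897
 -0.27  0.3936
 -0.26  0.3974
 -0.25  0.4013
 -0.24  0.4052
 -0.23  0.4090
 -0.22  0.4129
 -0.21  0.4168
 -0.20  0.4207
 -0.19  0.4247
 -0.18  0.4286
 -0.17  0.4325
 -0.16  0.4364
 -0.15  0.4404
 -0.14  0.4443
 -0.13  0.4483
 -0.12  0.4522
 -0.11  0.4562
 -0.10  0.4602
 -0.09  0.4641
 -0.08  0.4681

0.4207

σ√T = 0.19·√1.5 = 0.2327
d₁ = [ln(280/282) + (0.054 + 0.19²/2)·1.5] / 0.2327 = [-0.0071 + 0.1081] / 0.2327 = 0.4338 which rounds to 0.43
d₂ = d₁ − σ√T = 0.4338 − 0.2327 = 0.2011 which rounds to 0.20
Pr(exercise) under Q = N(−d₂) = N(-0.20) = 0.4207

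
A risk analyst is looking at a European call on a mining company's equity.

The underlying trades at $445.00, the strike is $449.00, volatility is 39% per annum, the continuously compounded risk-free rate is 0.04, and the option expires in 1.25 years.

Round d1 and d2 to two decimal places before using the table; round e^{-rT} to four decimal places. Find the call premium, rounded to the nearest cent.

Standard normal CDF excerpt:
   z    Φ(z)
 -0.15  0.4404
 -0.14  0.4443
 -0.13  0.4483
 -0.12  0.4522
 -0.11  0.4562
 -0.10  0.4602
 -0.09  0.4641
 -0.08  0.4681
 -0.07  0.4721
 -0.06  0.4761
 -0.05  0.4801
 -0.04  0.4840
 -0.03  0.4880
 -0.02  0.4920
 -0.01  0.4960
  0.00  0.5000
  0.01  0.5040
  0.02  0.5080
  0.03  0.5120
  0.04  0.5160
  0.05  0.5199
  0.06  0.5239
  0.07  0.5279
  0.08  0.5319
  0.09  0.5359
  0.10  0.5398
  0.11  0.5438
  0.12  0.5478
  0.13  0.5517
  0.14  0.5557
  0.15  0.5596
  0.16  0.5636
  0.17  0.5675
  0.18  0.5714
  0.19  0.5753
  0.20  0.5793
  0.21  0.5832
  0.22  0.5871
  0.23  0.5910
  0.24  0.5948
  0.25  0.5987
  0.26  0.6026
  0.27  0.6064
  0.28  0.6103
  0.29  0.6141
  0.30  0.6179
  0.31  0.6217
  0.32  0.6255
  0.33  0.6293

σ√T = 0.39 × 1.1180 = 0.4360
d₁ = [ln(445/449) + (0.04 + 0.39²/2)·1.25] / 0.4360 = [-0.0089 + 0.1451] / 0.4360 = 0.3122 → 0.31
d₂ = d₁ − σ√T = 0.3122 − 0.4360 = -0.1239 → -0.12
e^(−rT) = e^(−0.04·1.25) = 0.9512
N(d₁) = N(0.31) = 0.6217;  N(d₂) = N(-0.12) = 0.4522
C = 445·0.6217 − 449·0.9512·0.4522 = 276.6565 − 193.1296 = 83.5269

$83.53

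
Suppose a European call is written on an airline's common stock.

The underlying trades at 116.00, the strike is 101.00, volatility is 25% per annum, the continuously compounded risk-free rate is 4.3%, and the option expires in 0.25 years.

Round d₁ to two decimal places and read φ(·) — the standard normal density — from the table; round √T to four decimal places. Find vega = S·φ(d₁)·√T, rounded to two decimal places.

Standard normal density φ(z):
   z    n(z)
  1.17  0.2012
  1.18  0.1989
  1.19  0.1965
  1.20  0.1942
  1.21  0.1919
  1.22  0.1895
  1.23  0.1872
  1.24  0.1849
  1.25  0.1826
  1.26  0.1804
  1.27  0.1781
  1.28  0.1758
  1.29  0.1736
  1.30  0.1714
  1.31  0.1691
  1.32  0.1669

σ√T = 0.25·√0.25 = 0.1250
d₁ = [ln(116/101) + (0.043 + ½·0.25²)·0.25] / (σ√T) = (0.1385 + 0.0186) / 0.1250 = 1.2563 ⇒ 1.26
√T = √0.25 = 0.5000
φ(d₁) = φ(1.26) = 0.1804
vega = S·φ(d₁)·√T = 116·0.1804·0.5000 = 10.4632

10.46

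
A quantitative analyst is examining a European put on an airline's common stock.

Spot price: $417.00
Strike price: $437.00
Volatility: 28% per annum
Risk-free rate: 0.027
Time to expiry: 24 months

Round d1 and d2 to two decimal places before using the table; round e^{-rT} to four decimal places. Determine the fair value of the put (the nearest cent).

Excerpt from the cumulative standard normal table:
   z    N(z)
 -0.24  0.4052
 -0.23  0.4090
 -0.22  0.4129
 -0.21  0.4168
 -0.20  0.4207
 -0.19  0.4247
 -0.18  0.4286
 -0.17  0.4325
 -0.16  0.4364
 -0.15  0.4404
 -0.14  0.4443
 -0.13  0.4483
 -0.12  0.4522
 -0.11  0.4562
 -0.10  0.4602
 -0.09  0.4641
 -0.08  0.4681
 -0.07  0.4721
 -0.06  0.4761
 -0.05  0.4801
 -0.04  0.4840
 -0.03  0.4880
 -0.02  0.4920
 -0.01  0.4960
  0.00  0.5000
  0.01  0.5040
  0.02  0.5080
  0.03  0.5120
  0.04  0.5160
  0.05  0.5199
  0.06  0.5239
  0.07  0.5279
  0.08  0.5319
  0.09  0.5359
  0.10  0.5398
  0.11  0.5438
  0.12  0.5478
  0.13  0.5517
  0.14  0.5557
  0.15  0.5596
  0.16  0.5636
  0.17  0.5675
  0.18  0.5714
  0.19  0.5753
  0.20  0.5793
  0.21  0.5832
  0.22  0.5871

T = 2;  σ√T = 0.3960
ln(S/K) + (r + σ²/2)T = ln(417/437) + (0.027 + 0.28²/2)·2 = -0.0468 + 0.1324 = 0.0856
d₁ = 0.0856 / 0.3960 = 0.2161 ≈ 0.22
d₂ = d₁ − σ√T = 0.2161 − 0.3960 = -0.1799 ≈ -0.18
e^(−rT) = e^(−0.027·2) = 0.9474
N(−d₂) = N(0.18) = 0.5714;  N(−d₁) = N(-0.22) = 0.4129
P = 437·0.9474·0.5714 − 417·0.4129 = 236.5675 − 172.1793 = 64.3882

$64.39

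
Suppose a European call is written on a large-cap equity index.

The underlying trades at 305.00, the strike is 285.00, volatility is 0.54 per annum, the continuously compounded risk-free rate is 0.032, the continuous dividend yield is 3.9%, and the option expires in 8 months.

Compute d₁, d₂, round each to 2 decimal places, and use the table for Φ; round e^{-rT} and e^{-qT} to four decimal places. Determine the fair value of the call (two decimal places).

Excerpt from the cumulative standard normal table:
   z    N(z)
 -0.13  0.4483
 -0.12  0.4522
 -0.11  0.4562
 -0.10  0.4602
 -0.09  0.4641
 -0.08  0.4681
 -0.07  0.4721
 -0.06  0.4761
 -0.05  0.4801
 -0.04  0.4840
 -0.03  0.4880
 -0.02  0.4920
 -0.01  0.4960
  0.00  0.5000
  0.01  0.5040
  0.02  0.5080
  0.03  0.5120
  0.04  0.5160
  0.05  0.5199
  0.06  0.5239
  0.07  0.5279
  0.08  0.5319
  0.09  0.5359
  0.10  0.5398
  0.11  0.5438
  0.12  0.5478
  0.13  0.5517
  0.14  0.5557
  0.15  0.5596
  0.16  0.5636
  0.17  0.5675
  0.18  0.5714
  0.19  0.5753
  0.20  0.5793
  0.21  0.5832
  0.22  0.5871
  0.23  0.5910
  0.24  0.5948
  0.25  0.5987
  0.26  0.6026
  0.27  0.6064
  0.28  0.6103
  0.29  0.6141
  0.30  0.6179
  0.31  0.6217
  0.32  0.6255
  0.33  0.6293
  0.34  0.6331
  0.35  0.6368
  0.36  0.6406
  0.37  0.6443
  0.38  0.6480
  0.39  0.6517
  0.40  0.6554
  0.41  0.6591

59.77

T = 0.6667;  σ√T = 0.4409
ln(S/K) + (r − q + σ²/2)T = ln(305/285) + (0.032 − 0.039 + 0.54²/2)·0.6667 = 0.0678 + 0.0925 = 0.1604
d₁ = 0.1604 / 0.4409 = 0.3637 ⇒ 0.36
d₂ = d₁ − σ√T = 0.3637 − 0.4409 = -0.0772 ⇒ -0.08
e^(−qT) = e^(−0.039·0.6667) = 0.9743;  e^(−rT) = e^(−0.032·0.6667) = 0.9789
N(d₁) = N(0.36) = 0.6406;  N(d₂) = N(-0.08) = 0.4681
C = 305·0.9743·0.6406 − 285·0.9789·0.4681 = 190.3617 − 130.5936 = 59.7681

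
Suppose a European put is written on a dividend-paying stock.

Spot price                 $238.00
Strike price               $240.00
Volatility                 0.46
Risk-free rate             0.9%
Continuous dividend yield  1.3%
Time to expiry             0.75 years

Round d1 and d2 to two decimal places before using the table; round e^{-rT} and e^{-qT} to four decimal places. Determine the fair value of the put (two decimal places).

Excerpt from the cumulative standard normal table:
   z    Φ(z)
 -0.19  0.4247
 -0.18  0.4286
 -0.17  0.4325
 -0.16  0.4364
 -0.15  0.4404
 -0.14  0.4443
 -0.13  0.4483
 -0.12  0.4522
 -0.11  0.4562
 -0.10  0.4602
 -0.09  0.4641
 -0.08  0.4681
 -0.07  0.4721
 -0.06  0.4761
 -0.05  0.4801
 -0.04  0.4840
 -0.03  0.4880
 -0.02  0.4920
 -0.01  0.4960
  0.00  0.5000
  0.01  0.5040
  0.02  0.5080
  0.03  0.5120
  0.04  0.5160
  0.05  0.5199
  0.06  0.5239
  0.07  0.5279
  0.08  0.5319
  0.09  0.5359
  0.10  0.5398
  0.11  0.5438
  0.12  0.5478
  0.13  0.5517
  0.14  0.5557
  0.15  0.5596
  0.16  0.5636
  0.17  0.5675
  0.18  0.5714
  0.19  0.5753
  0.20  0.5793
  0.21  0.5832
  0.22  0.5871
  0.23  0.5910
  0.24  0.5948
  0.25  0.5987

σ√T = 0.46·√0.75 = 0.3984
d₁ = [ln(238/240) + (0.009 − 0.013 + 0.46²/2)·0.75] / 0.3984 = [-0.0084 + 0.0764] / 0.3984 = 0.1706 ≈ 0.17
d₂ = d₁ − σ√T = 0.1706 − 0.3984 = -0.2277 ≈ -0.23
exp(−qT) = exp(−0.013·0.75) = 0.9903;  exp(−rT) = exp(−0.009·0.75) = 0.9933
P = 240·0.9933·N(0.23) − 238·0.9903·N(-0.17) = 240·0.9933·0.5910 − 238·0.9903·0.4325 = 140.8897 − 101.9365 = 38.9531

$38.95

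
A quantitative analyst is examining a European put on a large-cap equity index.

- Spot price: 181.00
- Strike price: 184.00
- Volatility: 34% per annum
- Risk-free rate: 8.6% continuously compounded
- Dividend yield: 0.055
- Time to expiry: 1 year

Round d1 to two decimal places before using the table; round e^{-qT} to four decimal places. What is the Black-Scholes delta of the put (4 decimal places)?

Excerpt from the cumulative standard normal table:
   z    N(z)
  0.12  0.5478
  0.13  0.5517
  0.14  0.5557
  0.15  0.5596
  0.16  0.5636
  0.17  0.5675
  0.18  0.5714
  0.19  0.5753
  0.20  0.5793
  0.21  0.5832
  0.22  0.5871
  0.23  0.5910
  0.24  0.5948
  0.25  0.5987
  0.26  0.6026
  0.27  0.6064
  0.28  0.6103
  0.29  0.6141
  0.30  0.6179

T = 1;  σ√T = 0.3400
d₁ = [ln(181/184) + (0.086 − 0.055 + 0.34²/2)·1] / 0.3400 = [-0.0164 + 0.0888] / 0.3400 = 0.2128 ≈ 0.21
N(d₁) = N(0.21) = 0.5832
Δ_put = exp(−qT)·(N(d₁) − 1) = 0.9465·(0.5832 − 1) = -0.3945

-0.3945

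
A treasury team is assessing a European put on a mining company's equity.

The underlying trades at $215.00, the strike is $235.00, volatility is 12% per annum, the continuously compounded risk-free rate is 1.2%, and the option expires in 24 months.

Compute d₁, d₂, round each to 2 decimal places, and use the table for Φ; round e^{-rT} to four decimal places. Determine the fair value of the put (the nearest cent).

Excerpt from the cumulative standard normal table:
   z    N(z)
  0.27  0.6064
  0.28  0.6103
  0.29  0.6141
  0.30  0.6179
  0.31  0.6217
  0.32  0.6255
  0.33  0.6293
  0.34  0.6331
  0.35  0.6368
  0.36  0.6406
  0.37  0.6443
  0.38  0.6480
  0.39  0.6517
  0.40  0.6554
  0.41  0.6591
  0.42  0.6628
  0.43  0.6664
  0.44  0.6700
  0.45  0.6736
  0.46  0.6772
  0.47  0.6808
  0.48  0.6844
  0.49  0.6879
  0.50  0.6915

$23.35

T = 2;  σ√T = 0.1697
d₁ = [ln(215/235) + (0.012 + 0.12²/2)·2] / 0.1697 = [-0.0889 + 0.0384] / 0.1697 = -0.2979 ≈ -0.30
d₂ = d₁ − σ√T = -0.2979 − 0.1697 = -0.4676 ≈ -0.47
e^(−rT) = e^(−0.012·2) = 0.9763
N(−d₂) = N(0.47) = 0.6808;  N(−d₁) = N(0.30) = 0.6179
P = 235·0.9763·0.6808 − 215·0.6179 = 156.1963 − 132.8485 = 23.3478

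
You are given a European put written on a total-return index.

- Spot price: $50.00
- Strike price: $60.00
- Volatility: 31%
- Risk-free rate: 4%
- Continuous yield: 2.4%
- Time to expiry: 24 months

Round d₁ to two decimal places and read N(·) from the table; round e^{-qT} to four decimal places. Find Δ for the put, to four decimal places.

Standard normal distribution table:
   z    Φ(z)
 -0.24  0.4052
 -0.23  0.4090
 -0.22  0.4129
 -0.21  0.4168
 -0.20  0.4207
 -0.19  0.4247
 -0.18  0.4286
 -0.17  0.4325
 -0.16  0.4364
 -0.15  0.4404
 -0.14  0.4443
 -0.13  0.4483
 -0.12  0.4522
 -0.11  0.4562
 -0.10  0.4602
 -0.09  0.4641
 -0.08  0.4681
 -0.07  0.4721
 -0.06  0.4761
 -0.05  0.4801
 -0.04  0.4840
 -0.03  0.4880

σ√T = 0.31·√2 = 0.4384
d₁ = [ln(50/60) + (0.04 − 0.024 + 0.31²/2)·2] / 0.4384 = [-0.1823 + 0.1281] / 0.4384 = -0.1237 which rounds to -0.12
N(d₁) = N(-0.12) = 0.4522
Δ_put = exp(−qT)·(N(d₁) − 1) = 0.9531·(0.4522 − 1) = -0.5221

-0.5221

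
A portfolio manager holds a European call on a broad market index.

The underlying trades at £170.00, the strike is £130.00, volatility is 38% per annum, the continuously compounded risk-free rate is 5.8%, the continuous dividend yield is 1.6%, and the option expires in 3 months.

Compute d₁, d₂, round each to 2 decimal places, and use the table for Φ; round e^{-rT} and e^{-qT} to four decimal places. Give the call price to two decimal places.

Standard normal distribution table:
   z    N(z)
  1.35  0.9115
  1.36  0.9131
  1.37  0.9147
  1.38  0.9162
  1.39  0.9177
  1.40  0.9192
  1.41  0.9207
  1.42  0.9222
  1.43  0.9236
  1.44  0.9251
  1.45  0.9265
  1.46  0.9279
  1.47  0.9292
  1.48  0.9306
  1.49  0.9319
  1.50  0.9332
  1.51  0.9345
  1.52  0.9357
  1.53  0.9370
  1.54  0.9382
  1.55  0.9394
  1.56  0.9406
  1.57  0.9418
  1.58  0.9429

T = 0.25;  σ√T = 0.1900
ln(S/K) + (r − q + σ²/2)T = ln(170/130) + (0.058 − 0.016 + 0.38²/2)·0.25 = 0.2683 + 0.0285 = 0.2968
d₁ = 0.2968 / 0.1900 = 1.5622 → 1.56
d₂ = d₁ − σ√T = 1.5622 − 0.1900 = 1.3722 → 1.37
e^(−qT) = e^(−0.016·0.25) = 0.9960;  e^(−rT) = e^(−0.058·0.25) = 0.9856
N(d₁) = N(1.56) = 0.9406;  N(d₂) = N(1.37) = 0.9147
C = 170·0.9960·0.9406 − 130·0.9856·0.9147 = 159.2624 − 117.1987 = 42.0637

£42.06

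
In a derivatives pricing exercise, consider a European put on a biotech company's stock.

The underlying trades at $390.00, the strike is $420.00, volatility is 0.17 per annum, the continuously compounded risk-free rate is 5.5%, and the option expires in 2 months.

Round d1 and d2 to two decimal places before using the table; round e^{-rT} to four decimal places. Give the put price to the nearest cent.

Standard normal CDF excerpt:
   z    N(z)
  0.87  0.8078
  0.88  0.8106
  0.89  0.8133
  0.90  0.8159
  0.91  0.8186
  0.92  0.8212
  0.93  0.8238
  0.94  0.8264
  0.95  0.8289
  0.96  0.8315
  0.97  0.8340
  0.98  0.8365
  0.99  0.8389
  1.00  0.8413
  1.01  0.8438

$28.89

σ√T = 0.17·√0.1667 = 0.0694
d₁ = [ln(390/420) + (0.055 + ½·0.17²)·0.1667] / (σ√T) = (-0.0741 + 0.0116) / 0.0694 = -0.9010 ⇒ -0.90
d₂ = -0.9010 − 0.0694 = -0.9704 ⇒ -0.97
e^(−rT) = e^(−0.055·0.1667) = 0.9909
P = 420·0.9909·N(0.97) − 390·N(0.90) = 420·0.9909·0.8340 − 390·0.8159 = 347.0925 − 318.2010 = 28.8915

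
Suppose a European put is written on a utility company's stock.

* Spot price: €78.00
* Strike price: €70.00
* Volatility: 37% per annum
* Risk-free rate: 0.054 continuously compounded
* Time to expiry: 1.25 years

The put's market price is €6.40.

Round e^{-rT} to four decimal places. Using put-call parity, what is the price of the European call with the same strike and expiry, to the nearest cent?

€18.97

exp(−rT) = exp(−0.054·1.25) = 0.9347
Put-call parity: C − P = S − K·e^(−rT) = 78 − 70·0.9347 = 78 − 65.4290 = 12.5710
C = P + (C − P) = 6.40 + (12.5710) = 18.9710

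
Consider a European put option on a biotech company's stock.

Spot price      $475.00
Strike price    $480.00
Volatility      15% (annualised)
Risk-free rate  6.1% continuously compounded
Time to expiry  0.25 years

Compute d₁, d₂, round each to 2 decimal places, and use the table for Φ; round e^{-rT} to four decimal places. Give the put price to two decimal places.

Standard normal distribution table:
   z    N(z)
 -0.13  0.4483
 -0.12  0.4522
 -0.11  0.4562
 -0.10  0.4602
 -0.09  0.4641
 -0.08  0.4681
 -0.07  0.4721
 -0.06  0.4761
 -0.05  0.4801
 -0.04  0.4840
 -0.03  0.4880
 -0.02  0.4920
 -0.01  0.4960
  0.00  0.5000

$12.11

T = 0.25;  σ√T = 0.0750
d₁ = [ln(475/480) + (0.061 + ½·0.15²)·0.25] / (σ√T) = (-0.0105 + 0.0181) / 0.0750 = 0.1012 → 0.10
d₂ = 0.1012 − 0.0750 = 0.0262 → 0.03
e^(−rT) = e^(−0.061·0.25) = 0.9849
N(−d₂) = N(-0.03) = 0.4880;  N(−d₁) = N(-0.10) = 0.4602
P = 480·0.9849·0.4880 − 475·0.4602 = 230.7030 − 218.5950 = 12.1080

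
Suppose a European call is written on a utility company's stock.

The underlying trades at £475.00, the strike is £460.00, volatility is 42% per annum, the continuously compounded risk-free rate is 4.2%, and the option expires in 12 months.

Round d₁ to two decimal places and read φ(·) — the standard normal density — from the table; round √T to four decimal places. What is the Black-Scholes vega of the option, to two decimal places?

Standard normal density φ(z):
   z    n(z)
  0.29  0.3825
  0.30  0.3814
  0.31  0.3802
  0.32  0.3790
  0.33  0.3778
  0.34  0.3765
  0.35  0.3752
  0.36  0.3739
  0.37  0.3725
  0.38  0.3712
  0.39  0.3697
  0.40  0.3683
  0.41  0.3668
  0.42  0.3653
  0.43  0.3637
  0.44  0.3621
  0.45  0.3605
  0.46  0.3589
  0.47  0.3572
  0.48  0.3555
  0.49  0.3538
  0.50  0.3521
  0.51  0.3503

175.61

σ√T = 0.42·√1 = 0.4200
d₁ = [ln(475/460) + (0.042 + ½·0.42²)·1] / (σ√T) = (0.0321 + 0.1302) / 0.4200 = 0.3864 ⇒ 0.39
√T = √1 = 1.0000
φ(d₁) = φ(0.39) = 0.3697
vega = S·φ(d₁)·√T = 475·0.3697·1.0000 = 175.6075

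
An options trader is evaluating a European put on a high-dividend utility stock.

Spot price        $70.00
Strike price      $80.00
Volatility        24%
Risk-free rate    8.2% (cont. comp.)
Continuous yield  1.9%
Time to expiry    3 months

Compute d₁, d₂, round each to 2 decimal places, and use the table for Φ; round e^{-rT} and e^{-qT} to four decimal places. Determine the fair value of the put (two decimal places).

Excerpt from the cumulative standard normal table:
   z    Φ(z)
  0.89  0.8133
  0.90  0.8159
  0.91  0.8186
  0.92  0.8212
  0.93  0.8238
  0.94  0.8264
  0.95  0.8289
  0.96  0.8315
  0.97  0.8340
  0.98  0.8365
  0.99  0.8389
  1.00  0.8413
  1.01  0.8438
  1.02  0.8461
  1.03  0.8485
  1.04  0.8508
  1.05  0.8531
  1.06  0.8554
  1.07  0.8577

T = 0.25;  σ√T = 0.1200
d₁ = [ln(70/80) + (0.082 − 0.019 + ½·0.24²)·0.25] / (σ√T) = (-0.1335 + 0.0229) / 0.1200 = -0.9215 which rounds to -0.92
d₂ = -0.9215 − 0.1200 = -1.0415 which rounds to -1.04
e^(−qT) = e^(−0.019·0.25) = 0.9953;  e^(−rT) = e^(−0.082·0.25) = 0.9797
N(−d₂) = N(1.04) = 0.8508;  N(−d₁) = N(0.92) = 0.8212
P = 80·0.9797·0.8508 − 70·0.9953·0.8212 = 66.6823 − 57.2138 = 9.4685

$9.47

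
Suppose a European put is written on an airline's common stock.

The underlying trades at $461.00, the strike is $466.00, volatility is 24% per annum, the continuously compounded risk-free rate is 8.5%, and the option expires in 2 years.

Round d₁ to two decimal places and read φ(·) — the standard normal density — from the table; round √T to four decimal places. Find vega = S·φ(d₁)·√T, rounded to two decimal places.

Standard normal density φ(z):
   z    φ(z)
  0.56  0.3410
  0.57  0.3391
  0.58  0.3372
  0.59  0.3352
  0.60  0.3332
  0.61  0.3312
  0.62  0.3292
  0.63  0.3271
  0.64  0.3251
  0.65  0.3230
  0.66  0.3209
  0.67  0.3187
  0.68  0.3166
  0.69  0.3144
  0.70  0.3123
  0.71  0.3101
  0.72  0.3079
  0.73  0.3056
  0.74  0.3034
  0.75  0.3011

211.95

σ√T = 0.24 × 1.4142 = 0.3394
d₁ = [ln(461/466) + (0.085 + 0.24²/2)·2] / 0.3394 = [-0.0108 + 0.2276] / 0.3394 = 0.6388 which rounds to 0.64
√T = √2 = 1.4142
φ(d₁) = φ(0.64) = 0.3251
vega = S·φ(d₁)·√T = 461·0.3251·1.4142 = 211.9477
(Call and put vega coincide under Black-Scholes.)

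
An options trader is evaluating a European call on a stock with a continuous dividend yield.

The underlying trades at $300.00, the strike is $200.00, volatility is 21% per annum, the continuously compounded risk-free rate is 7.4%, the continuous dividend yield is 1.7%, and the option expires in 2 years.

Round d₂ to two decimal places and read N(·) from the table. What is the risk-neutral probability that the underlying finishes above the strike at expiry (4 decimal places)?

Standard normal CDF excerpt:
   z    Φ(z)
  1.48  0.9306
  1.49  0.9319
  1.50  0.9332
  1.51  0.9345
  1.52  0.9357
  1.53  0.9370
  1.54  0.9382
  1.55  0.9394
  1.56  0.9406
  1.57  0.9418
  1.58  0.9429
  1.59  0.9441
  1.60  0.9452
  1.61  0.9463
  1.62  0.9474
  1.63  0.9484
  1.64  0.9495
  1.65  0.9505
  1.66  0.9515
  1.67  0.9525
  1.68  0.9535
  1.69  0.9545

T = 2;  σ√T = 0.2970
d₁ = [ln(300/200) + (0.074 − 0.017 + 0.21²/2)·2] / 0.2970 = [0.4055 + 0.1581] / 0.2970 = 1.8976 which rounds to 1.90
d₂ = d₁ − σ√T = 1.8976 − 0.2970 = 1.6006 which rounds to 1.60
Pr(exercise) under Q = N(d₂) = 0.9452

0.9452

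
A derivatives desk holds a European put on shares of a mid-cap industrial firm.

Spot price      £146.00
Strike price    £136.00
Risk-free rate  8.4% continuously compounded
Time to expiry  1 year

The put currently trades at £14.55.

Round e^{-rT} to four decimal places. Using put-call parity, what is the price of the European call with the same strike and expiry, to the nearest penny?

e^(−rT) = e^(−0.084·1) = 0.9194
Put-call parity: C − P = S − K·e^(−rT) = 146 − 136·0.9194 = 146 − 125.0384 = 20.9616
C = P + (C − P) = 14.55 + (20.9616) = 35.5116

£35.51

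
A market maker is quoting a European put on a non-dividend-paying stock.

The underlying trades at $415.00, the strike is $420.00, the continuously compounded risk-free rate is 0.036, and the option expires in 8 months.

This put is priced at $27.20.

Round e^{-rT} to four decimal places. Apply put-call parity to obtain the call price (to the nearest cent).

e^(−rT) = e^(−0.036·0.6667) = 0.9763
Put-call parity: C − P = S − K·e^(−rT) = 415 − 420·0.9763 = 415 − 410.0460 = 4.9540
C = P + (C − P) = 27.20 + (4.9540) = 32.1540

$32.15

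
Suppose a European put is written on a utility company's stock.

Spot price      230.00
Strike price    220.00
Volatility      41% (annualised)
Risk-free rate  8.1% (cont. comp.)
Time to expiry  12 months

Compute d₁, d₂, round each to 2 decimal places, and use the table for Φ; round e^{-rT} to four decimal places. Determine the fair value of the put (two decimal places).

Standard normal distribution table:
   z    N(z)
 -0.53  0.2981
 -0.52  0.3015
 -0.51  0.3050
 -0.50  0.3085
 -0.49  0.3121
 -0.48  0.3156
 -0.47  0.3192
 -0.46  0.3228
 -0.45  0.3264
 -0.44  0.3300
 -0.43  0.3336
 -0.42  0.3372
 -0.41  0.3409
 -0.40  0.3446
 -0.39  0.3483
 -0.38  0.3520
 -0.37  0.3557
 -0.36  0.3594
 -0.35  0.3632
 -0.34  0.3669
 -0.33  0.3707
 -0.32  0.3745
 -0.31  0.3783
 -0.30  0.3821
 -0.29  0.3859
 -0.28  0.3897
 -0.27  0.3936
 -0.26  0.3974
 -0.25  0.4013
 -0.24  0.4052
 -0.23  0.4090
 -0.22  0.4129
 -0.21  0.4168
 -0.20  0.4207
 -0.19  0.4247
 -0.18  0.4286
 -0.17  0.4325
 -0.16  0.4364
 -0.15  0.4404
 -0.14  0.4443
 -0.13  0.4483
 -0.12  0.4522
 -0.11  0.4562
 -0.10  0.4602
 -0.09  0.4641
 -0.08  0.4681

σ√T = 0.41·√1 = 0.4100
d₁ = [ln(230/220) + (0.081 + ½·0.41²)·1] / (σ√T) = (0.0445 + 0.1650) / 0.4100 = 0.5110 ≈ 0.51
d₂ = 0.5110 − 0.4100 = 0.1010 ≈ 0.10
e^(−rT) = e^(−0.081·1) = 0.9222
N(−d₂) = N(-0.10) = 0.4602;  N(−d₁) = N(-0.51) = 0.3050
P = 220·0.9222·0.4602 − 230·0.3050 = 93.3672 − 70.1500 = 23.2172

23.22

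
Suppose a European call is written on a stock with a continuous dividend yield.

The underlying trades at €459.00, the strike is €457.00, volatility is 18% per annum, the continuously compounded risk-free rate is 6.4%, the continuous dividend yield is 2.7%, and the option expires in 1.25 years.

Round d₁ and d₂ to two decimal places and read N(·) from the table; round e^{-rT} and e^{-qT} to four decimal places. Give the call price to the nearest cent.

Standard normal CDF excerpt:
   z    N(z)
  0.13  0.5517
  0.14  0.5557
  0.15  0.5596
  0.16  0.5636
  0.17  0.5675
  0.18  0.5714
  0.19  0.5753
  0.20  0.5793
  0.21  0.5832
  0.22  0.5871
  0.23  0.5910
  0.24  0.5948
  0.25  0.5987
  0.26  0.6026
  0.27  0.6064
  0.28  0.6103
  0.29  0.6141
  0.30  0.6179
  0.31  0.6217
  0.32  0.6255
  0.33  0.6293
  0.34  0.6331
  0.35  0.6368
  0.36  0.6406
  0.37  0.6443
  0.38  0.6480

σ√T = 0.18·√1.25 = 0.2012
d₁ = [ln(459/457) + (0.064 − 0.027 + ½·0.18²)·1.25] / (σ√T) = (0.0044 + 0.0665) / 0.2012 = 0.3521 → 0.35
d₂ = 0.3521 − 0.2012 = 0.1509 → 0.15
exp(−qT) = exp(−0.027·1.25) = 0.9668;  exp(−rT) = exp(−0.064·1.25) = 0.9231
N(d₁) = N(0.35) = 0.6368;  N(d₂) = N(0.15) = 0.5596
C = 459·0.9668·0.6368 − 457·0.9231·0.5596 = 282.5871 − 236.0710 = 46.5161

€46.52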